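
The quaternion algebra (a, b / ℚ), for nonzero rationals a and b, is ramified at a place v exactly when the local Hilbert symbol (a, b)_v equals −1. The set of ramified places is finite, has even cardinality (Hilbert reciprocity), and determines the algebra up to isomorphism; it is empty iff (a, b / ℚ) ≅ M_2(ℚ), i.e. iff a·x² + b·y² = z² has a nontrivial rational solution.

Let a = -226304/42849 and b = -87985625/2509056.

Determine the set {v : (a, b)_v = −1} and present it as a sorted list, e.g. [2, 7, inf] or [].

[2, inf]

(a, b) ≡ (-221, -17) mod (ℚ^×)²; places V = {2, 3, 5, 7, 11, 13, 17, 23, ∞}.
(a,b)_2: α=10, β=-8; u≡3, v≡7 (mod 8); ε(u)ε(v)=1·1, αω(v)=10·0, βω(u)=-8·1; sum ≡ 1  ⇒  -1.
(a,b)_17: α=1, u≡15; β=1, v≡16 (mod 17); (15|17)=+1, (16|17)=+1; sign (−1)^0·+1^1·+1^1 = +1.
(a,b)_23: α=-2, u≡9; β=0, v≡18 (mod 23); (9|23)=+1, (18|23)=+1; sign (−1)^0·+1^0·+1^-2 = +1.
(a,b)_13: α=1, u≡12; β=2, v≡3 (mod 13); (12|13)=+1, (3|13)=+1; sign (−1)^0·+1^2·+1^1 = +1.
(a,b)_11: α=0, u≡8; β=-2, v≡9 (mod 11); (8|11)=-1, (9|11)=+1; sign (−1)^0·-1^-2·+1^0 = +1.
(a,b)_5: α=0, u≡4; β=4, v≡3 (mod 5); (4|5)=+1, (3|5)=-1; sign (−1)^0·+1^4·-1^0 = +1.
(a,b)_∞: sgn(-221)=−, sgn(-17)=−, so -1.
(a,b)_3: α=-4, u≡1; β=-4, v≡1 (mod 3); (1|3)=+1, (1|3)=+1; sign (−1)^0·+1^-4·+1^-4 = +1.
(a,b)_7: α=0, u≡3; β=2, v≡2 (mod 7); (3|7)=-1, (2|7)=+1; sign (−1)^0·-1^2·+1^0 = +1.
|Ram(-221, -17)| = 2, even; anisotropic at {2, ∞}.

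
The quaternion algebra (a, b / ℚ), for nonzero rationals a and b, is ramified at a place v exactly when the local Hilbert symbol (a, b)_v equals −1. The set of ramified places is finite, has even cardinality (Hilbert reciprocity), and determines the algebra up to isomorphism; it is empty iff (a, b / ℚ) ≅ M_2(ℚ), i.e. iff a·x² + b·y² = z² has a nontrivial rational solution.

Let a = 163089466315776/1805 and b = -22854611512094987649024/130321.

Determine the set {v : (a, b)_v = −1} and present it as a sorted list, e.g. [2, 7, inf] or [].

[7, 29]

Mod squares: a ≡ 105, b ≡ -2639. Check v ∈ {∞, 2, 3, 5, 7, 11, 13, 19, 29}.
v=19: a=19^-2·(≡15), b=19^-4·(≡12) mod 19; (15|19)=-1, (12|19)=-1; (−1)^{-2·-4·9}·(-1)^-4·(-1)^-2 = +1.
v=29: a=29^2·(≡10), b=29^3·(≡7) mod 29; (10|29)=-1, (7|29)=+1; (−1)^{2·3·14}·(-1)^3·(+1)^2 = -1.
v=13: a=13^2·(≡10), b=13^3·(≡7) mod 13; (10|13)=+1, (7|13)=-1; (−1)^{2·3·6}·(+1)^3·(-1)^2 = +1.
v=3: a=3^3·(≡2), b=3^4·(≡1) mod 3; (2|3)=-1, (1|3)=+1; (−1)^{3·4·1}·(-1)^4·(+1)^3 = +1.
v=∞: 105 > 0 and -2639 < 0  ⇒  (a,b)_∞ = +1.
v=5: a=5^-1·(≡1), b=5^0·(≡1) mod 5; (1|5)=+1, (1|5)=+1; (−1)^{-1·0·2}·(+1)^0·(+1)^-1 = +1.
v=11: a=11^2·(≡2), b=11^4·(≡1) mod 11; (2|11)=-1, (1|11)=+1; (−1)^{2·4·5}·(-1)^4·(+1)^2 = +1.
v=2: v_2(a)=10, v_2(b)=20; units ≡ 1, 1 (mod 8); ε·ε+αω+βω = 0·0+10·0+20·0 ≡ 0  ⇒  (a,b)_2 = +1.
v=7: a=7^3·(≡4), b=7^3·(≡4) mod 7; (4|7)=+1, (4|7)=+1; (−1)^{3·3·3}·(+1)^3·(+1)^3 = -1.
|Ram(105, -2639)| = 2, even; anisotropic at {7, 29}.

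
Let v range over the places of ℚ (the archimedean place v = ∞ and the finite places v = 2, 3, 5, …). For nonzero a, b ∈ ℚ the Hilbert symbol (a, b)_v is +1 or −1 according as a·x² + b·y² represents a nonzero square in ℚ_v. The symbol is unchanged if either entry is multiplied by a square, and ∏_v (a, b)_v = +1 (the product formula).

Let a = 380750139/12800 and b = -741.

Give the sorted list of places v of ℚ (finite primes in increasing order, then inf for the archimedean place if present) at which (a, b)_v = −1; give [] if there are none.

Mod squares: a ≡ 21318, b ≡ -741. Check v ∈ {∞, 2, 3, 5, 7, 11, 13, 17, 19}.
v=11: a=11^1·(≡10), b=11^0·(≡7) mod 11; (10|11)=-1, (7|11)=-1; (−1)^{1·0·5}·(-1)^0·(-1)^1 = -1.
v=5: a=5^-2·(≡2), b=5^0·(≡4) mod 5; (2|5)=-1, (4|5)=+1; (−1)^{-2·0·2}·(-1)^0·(+1)^-2 = +1.
v=17: a=17^1·(≡8), b=17^0·(≡7) mod 17; (8|17)=+1, (7|17)=-1; (−1)^{1·0·8}·(+1)^0·(-1)^1 = -1.
v=13: a=13^0·(≡2), b=13^1·(≡8) mod 13; (2|13)=-1, (8|13)=-1; (−1)^{0·1·6}·(-1)^1·(-1)^0 = -1.
v=3: a=3^7·(≡2), b=3^1·(≡2) mod 3; (2|3)=-1, (2|3)=-1; (−1)^{7·1·1}·(-1)^1·(-1)^7 = -1.
v=19: a=19^1·(≡11), b=19^1·(≡18) mod 19; (11|19)=+1, (18|19)=-1; (−1)^{1·1·9}·(+1)^1·(-1)^1 = +1.
v=2: v_2(a)=-9, v_2(b)=0; units ≡ 3, 3 (mod 8); ε·ε+αω+βω = 1·1+-9·1+0·1 ≡ 0  ⇒  (a,b)_2 = +1.
v=∞: 21318 > 0 and -741 < 0  ⇒  (a,b)_∞ = +1.
v=7: a=7^2·(≡3), b=7^0·(≡1) mod 7; (3|7)=-1, (1|7)=+1; (−1)^{2·0·3}·(-1)^0·(+1)^2 = +1.
Ram(21318, -741) = {3, 11, 13, 17}; no ℚ_3-point on the conic.

[3, 11, 13, 17]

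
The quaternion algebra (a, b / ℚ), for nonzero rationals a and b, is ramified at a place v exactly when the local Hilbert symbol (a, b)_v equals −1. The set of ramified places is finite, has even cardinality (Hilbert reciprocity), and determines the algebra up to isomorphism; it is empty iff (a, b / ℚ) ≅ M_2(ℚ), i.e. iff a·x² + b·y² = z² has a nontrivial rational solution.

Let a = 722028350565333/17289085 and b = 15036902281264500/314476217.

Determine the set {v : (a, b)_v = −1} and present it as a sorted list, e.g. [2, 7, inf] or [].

[5, 37]

Mod squares: a ≡ 3145, b ≡ 40885. Check v ∈ {∞, 2, 3, 5, 7, 11, 13, 17, 23, 37, 41, 53}.
v=∞: 3145 > 0 and 40885 > 0  ⇒  (a,b)_∞ = +1.
v=11: a=11^-2·(≡7), b=11^-2·(≡3) mod 11; (7|11)=-1, (3|11)=+1; (−1)^{-2·-2·5}·(-1)^-2·(+1)^-2 = +1.
v=41: a=41^-2·(≡19), b=41^0·(≡33) mod 41; (19|41)=-1, (33|41)=+1; (−1)^{-2·0·20}·(-1)^0·(+1)^-2 = +1.
v=2: v_2(a)=0, v_2(b)=2; units ≡ 1, 5 (mod 8); ε·ε+αω+βω = 0·0+0·1+2·0 ≡ 0  ⇒  (a,b)_2 = +1.
v=17: a=17^-1·(≡1), b=17^-3·(≡9) mod 17; (1|17)=+1, (9|17)=+1; (−1)^{-1·-3·8}·(+1)^-3·(+1)^-1 = +1.
v=13: a=13^0·(≡4), b=13^1·(≡4) mod 13; (4|13)=+1, (4|13)=+1; (−1)^{0·1·6}·(+1)^1·(+1)^0 = +1.
v=53: a=53^2·(≡48), b=53^0·(≡2) mod 53; (48|53)=-1, (2|53)=-1; (−1)^{2·0·26}·(-1)^0·(-1)^2 = +1.
v=23: a=23^0·(≡7), b=23^-2·(≡5) mod 23; (7|23)=-1, (5|23)=-1; (−1)^{0·-2·11}·(-1)^-2·(-1)^0 = +1.
v=37: a=37^1·(≡27), b=37^1·(≡17) mod 37; (27|37)=+1, (17|37)=-1; (−1)^{1·1·18}·(+1)^1·(-1)^1 = -1.
v=5: a=5^-1·(≡4), b=5^3·(≡3) mod 5; (4|5)=+1, (3|5)=-1; (−1)^{-1·3·2}·(+1)^3·(-1)^-1 = -1.
v=3: a=3^10·(≡1), b=3^12·(≡1) mod 3; (1|3)=+1, (1|3)=+1; (−1)^{10·12·1}·(+1)^12·(+1)^10 = +1.
v=7: a=7^6·(≡1), b=7^6·(≡6) mod 7; (1|7)=+1, (6|7)=-1; (−1)^{6·6·3}·(+1)^6·(-1)^6 = +1.
Ram(3145, 40885) = {5, 37}; no ℚ_5-point on the conic.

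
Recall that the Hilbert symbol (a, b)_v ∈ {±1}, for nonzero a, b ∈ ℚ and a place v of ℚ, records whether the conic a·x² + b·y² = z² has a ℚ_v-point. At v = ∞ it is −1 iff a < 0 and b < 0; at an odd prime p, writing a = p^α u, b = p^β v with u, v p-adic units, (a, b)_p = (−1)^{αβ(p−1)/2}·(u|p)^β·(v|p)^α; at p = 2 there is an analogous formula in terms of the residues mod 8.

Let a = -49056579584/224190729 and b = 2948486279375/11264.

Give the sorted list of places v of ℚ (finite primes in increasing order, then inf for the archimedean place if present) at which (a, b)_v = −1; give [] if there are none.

(a, b) ≡ (-731, 6266557) mod (ℚ^×)²; places V = {2, 3, 5, 7, 11, 13, 17, 23, 31, 43, 47, ∞}.
(a,b)_3: α=-2, u≡1; β=0, v≡1 (mod 3); (1|3)=+1, (1|3)=+1; sign (−1)^0·+1^0·+1^-2 = +1.
(a,b)_∞: sgn(-731)=−, sgn(6266557)=+, so +1.
(a,b)_31: α=-2, u≡24; β=1, v≡6 (mod 31); (24|31)=-1, (6|31)=-1; sign (−1)^0·-1^1·-1^-2 = -1.
(a,b)_13: α=0, u≡3; β=2, v≡6 (mod 13); (3|13)=+1, (6|13)=-1; sign (−1)^0·+1^2·-1^0 = +1.
(a,b)_47: α=0, u≡7; β=1, v≡10 (mod 47); (7|47)=+1, (10|47)=-1; sign (−1)^0·+1^1·-1^0 = +1.
(a,b)_17: α=1, u≡2; β=1, v≡7 (mod 17); (2|17)=+1, (7|17)=-1; sign (−1)^0·+1^1·-1^1 = -1.
(a,b)_23: α=-2, u≡19; β=1, v≡9 (mod 23); (19|23)=-1, (9|23)=+1; sign (−1)^0·-1^1·+1^-2 = -1.
(a,b)_5: α=0, u≡4; β=4, v≡3 (mod 5); (4|5)=+1, (3|5)=-1; sign (−1)^0·+1^4·-1^0 = +1.
(a,b)_11: α=0, u≡8; β=-1, v≡10 (mod 11); (8|11)=-1, (10|11)=-1; sign (−1)^0·-1^-1·-1^0 = -1.
(a,b)_2: α=26, β=-10; u≡5, v≡5 (mod 8); ε(u)ε(v)=0·0, αω(v)=26·1, βω(u)=-10·1; sum ≡ 0  ⇒  +1.
(a,b)_7: α=-2, u≡1; β=2, v≡5 (mod 7); (1|7)=+1, (5|7)=-1; sign (−1)^0·+1^2·-1^-2 = +1.
(a,b)_43: α=1, u≡3; β=0, v≡31 (mod 43); (3|43)=-1, (31|43)=+1; sign (−1)^0·-1^0·+1^1 = +1.
|Ram(-731, 6266557)| = 4, even; anisotropic at {11, 17, 23, 31}.

[11, 17, 23, 31]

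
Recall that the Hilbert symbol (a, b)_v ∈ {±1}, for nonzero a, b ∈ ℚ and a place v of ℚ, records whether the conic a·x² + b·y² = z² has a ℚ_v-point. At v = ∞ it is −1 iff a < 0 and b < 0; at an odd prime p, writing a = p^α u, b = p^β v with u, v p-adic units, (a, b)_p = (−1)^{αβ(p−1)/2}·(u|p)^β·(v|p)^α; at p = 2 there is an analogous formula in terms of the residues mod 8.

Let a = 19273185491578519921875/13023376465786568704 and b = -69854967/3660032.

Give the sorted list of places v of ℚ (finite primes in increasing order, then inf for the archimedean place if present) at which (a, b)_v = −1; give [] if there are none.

Mod squares: a ≡ 91, b ≡ -119. Check v ∈ {∞, 2, 3, 5, 7, 13, 17, 29}.
v=17: a=17^-4·(≡5), b=17^-1·(≡7) mod 17; (5|17)=-1, (7|17)=-1; (−1)^{-4·-1·8}·(-1)^-1·(-1)^-4 = -1.
v=∞: 91 > 0 and -119 < 0  ⇒  (a,b)_∞ = +1.
v=3: a=3^18·(≡1), b=3^10·(≡1) mod 3; (1|3)=+1, (1|3)=+1; (−1)^{18·10·1}·(+1)^10·(+1)^18 = +1.
v=5: a=5^8·(≡4), b=5^0·(≡4) mod 5; (4|5)=+1, (4|5)=+1; (−1)^{8·0·2}·(+1)^0·(+1)^8 = +1.
v=2: v_2(a)=-18, v_2(b)=-8; units ≡ 3, 1 (mod 8); ε·ε+αω+βω = 1·0+-18·0+-8·1 ≡ 0  ⇒  (a,b)_2 = +1.
v=7: a=7^3·(≡6), b=7^1·(≡2) mod 7; (6|7)=-1, (2|7)=+1; (−1)^{3·1·3}·(-1)^1·(+1)^3 = +1.
v=13: a=13^5·(≡11), b=13^2·(≡8) mod 13; (11|13)=-1, (8|13)=-1; (−1)^{5·2·6}·(-1)^2·(-1)^5 = -1.
v=29: a=29^-6·(≡9), b=29^-2·(≡15) mod 29; (9|29)=+1, (15|29)=-1; (−1)^{-6·-2·14}·(+1)^-2·(-1)^-6 = +1.
Ram(91, -119) = {13, 17}; no ℚ_13-point on the conic.

[13, 17]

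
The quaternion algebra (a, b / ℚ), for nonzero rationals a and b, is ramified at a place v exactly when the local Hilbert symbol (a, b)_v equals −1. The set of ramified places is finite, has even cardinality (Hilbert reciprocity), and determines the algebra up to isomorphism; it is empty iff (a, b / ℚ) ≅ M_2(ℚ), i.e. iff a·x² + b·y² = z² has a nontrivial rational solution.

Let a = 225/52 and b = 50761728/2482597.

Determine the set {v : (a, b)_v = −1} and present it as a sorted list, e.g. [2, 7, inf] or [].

Mod squares: a ≡ 13, b ≡ 221. Check v ∈ {∞, 2, 3, 5, 13, 17, 19, 23}.
v=13: a=13^-1·(≡1), b=13^-1·(≡9) mod 13; (1|13)=+1, (9|13)=+1; (−1)^{-1·-1·6}·(+1)^-1·(+1)^-1 = +1.
v=19: a=19^0·(≡12), b=19^-2·(≡2) mod 19; (12|19)=-1, (2|19)=-1; (−1)^{0·-2·9}·(-1)^-2·(-1)^0 = +1.
v=∞: 13 > 0 and 221 > 0  ⇒  (a,b)_∞ = +1.
v=3: a=3^2·(≡1), b=3^6·(≡2) mod 3; (1|3)=+1, (2|3)=-1; (−1)^{2·6·1}·(+1)^6·(-1)^2 = +1.
v=23: a=23^0·(≡3), b=23^-2·(≡15) mod 23; (3|23)=+1, (15|23)=-1; (−1)^{0·-2·11}·(+1)^-2·(-1)^0 = +1.
v=2: v_2(a)=-2, v_2(b)=12; units ≡ 5, 5 (mod 8); ε·ε+αω+βω = 0·0+-2·1+12·1 ≡ 0  ⇒  (a,b)_2 = +1.
v=5: a=5^2·(≡2), b=5^0·(≡4) mod 5; (2|5)=-1, (4|5)=+1; (−1)^{2·0·2}·(-1)^0·(+1)^2 = +1.
v=17: a=17^0·(≡4), b=17^1·(≡1) mod 17; (4|17)=+1, (1|17)=+1; (−1)^{0·1·8}·(+1)^1·(+1)^0 = +1.
Every local symbol is +1, so the conic 13·x² + 221·y² = z² has ℚ_v-points for all v and hence a ℚ-point; (a, b / ℚ) ≅ M_2(ℚ).

[]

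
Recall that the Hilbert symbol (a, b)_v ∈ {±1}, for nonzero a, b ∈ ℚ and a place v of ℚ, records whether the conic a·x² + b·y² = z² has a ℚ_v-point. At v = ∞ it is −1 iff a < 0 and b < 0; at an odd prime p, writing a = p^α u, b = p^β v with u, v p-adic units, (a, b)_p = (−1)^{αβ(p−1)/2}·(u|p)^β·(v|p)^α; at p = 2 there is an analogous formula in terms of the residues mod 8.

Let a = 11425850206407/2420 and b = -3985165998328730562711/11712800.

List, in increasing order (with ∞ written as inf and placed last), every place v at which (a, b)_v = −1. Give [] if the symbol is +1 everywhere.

(a, b) ≡ (35, -65518) mod (ℚ^×)²; places V = {2, 3, 5, 7, 11, 13, 17, 41, 47, ∞}.
(a,b)_47: α=2, u≡43; β=3, v≡1 (mod 47); (43|47)=-1, (1|47)=+1; sign (−1)^0·-1^3·+1^2 = -1.
(a,b)_3: α=2, u≡2; β=4, v≡2 (mod 3); (2|3)=-1, (2|3)=-1; sign (−1)^0·-1^4·-1^2 = +1.
(a,b)_5: α=-1, u≡3; β=-2, v≡2 (mod 5); (3|5)=-1, (2|5)=-1; sign (−1)^0·-1^-2·-1^-1 = -1.
(a,b)_2: α=-2, β=-5; u≡3, v≡1 (mod 8); ε(u)ε(v)=1·0, αω(v)=-2·0, βω(u)=-5·1; sum ≡ 1  ⇒  -1.
(a,b)_17: α=2, u≡13; β=3, v≡10 (mod 17); (13|17)=+1, (10|17)=-1; sign (−1)^0·+1^3·-1^2 = +1.
(a,b)_7: α=1, u≡6; β=2, v≡4 (mod 7); (6|7)=-1, (4|7)=+1; sign (−1)^0·-1^2·+1^1 = +1.
(a,b)_13: α=2, u≡12; β=4, v≡7 (mod 13); (12|13)=+1, (7|13)=-1; sign (−1)^0·+1^4·-1^2 = +1.
(a,b)_41: α=2, u≡7; β=3, v≡8 (mod 41); (7|41)=-1, (8|41)=+1; sign (−1)^0·-1^3·+1^2 = -1.
(a,b)_∞: sgn(35)=+, sgn(-65518)=−, so +1.
(a,b)_11: α=-2, u≡6; β=-4, v≡4 (mod 11); (6|11)=-1, (4|11)=+1; sign (−1)^0·-1^-4·+1^-2 = +1.
|Ram(35, -65518)| = 4, even; anisotropic at {2, 5, 41, 47}.

[2, 5, 41, 47]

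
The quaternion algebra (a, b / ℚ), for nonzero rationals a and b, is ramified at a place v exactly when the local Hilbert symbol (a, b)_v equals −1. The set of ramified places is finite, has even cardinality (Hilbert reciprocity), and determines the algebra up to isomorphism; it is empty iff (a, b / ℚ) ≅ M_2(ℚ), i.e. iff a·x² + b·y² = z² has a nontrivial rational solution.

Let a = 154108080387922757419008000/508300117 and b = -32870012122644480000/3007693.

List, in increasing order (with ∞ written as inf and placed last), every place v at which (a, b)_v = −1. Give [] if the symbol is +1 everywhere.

Mod squares: a ≡ 1365, b ≡ -25194. Check v ∈ {∞, 2, 3, 5, 7, 13, 17, 19, 37}.
v=13: a=13^-5·(≡4), b=13^-3·(≡1) mod 13; (4|13)=+1, (1|13)=+1; (−1)^{-5·-3·6}·(+1)^-3·(+1)^-5 = +1.
v=17: a=17^4·(≡7), b=17^3·(≡3) mod 17; (7|17)=-1, (3|17)=-1; (−1)^{4·3·8}·(-1)^3·(-1)^4 = -1.
v=2: v_2(a)=24, v_2(b)=17; units ≡ 5, 3 (mod 8); ε·ε+αω+βω = 0·1+24·1+17·1 ≡ 1  ⇒  (a,b)_2 = -1.
v=7: a=7^3·(≡5), b=7^2·(≡3) mod 7; (5|7)=-1, (3|7)=-1; (−1)^{3·2·3}·(-1)^2·(-1)^3 = -1.
v=3: a=3^9·(≡2), b=3^5·(≡2) mod 3; (2|3)=-1, (2|3)=-1; (−1)^{9·5·1}·(-1)^5·(-1)^9 = -1.
v=∞: 1365 > 0 and -25194 < 0  ⇒  (a,b)_∞ = +1.
v=5: a=5^3·(≡2), b=5^4·(≡4) mod 5; (2|5)=-1, (4|5)=+1; (−1)^{3·4·2}·(-1)^4·(+1)^3 = +1.
v=37: a=37^-2·(≡7), b=37^-2·(≡36) mod 37; (7|37)=+1, (36|37)=+1; (−1)^{-2·-2·18}·(+1)^-2·(+1)^-2 = +1.
v=19: a=19^4·(≡7), b=19^3·(≡4) mod 19; (7|19)=+1, (4|19)=+1; (−1)^{4·3·9}·(+1)^3·(+1)^4 = +1.
Ram(1365, -25194) = {2, 3, 7, 17}; no ℚ_2-point on the conic.

[2, 3, 7, 17]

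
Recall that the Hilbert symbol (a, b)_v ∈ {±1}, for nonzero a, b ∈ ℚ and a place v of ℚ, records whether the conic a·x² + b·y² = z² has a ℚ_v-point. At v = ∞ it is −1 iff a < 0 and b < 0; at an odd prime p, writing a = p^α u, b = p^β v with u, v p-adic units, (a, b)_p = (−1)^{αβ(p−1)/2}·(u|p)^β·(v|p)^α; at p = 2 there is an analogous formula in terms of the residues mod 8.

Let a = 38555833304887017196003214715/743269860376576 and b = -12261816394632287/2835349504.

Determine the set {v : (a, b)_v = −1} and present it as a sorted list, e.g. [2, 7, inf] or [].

(a, b) ≡ (115, -527) mod (ℚ^×)²; places V = {2, 3, 5, 7, 13, 17, 23, 31, 41, ∞}.
(a,b)_31: α=2, u≡13; β=1, v≡7 (mod 31); (13|31)=-1, (7|31)=+1; sign (−1)^0·-1^1·+1^2 = -1.
(a,b)_13: α=-2, u≡2; β=-2, v≡11 (mod 13); (2|13)=-1, (11|13)=-1; sign (−1)^0·-1^-2·-1^-2 = +1.
(a,b)_3: α=2, u≡1; β=0, v≡1 (mod 3); (1|3)=+1, (1|3)=+1; sign (−1)^0·+1^0·+1^2 = +1.
(a,b)_5: α=1, u≡3; β=0, v≡2 (mod 5); (3|5)=-1, (2|5)=-1; sign (−1)^0·-1^0·-1^1 = -1.
(a,b)_41: α=2, u≡23; β=2, v≡30 (mod 41); (23|41)=+1, (30|41)=-1; sign (−1)^0·+1^2·-1^2 = +1.
(a,b)_7: α=20, u≡3; β=12, v≡5 (mod 7); (3|7)=-1, (5|7)=-1; sign (−1)^0·-1^12·-1^20 = +1.
(a,b)_∞: sgn(115)=+, sgn(-527)=−, so +1.
(a,b)_2: α=-42, β=-24; u≡3, v≡1 (mod 8); ε(u)ε(v)=1·0, αω(v)=-42·0, βω(u)=-24·1; sum ≡ 0  ⇒  +1.
(a,b)_23: α=1, u≡14; β=0, v≡2 (mod 23); (14|23)=-1, (2|23)=+1; sign (−1)^0·-1^0·+1^1 = +1.
(a,b)_17: α=2, u≡15; β=1, v≡10 (mod 17); (15|17)=+1, (10|17)=-1; sign (−1)^0·+1^1·-1^2 = +1.
(115, -527 / ℚ) ramifies at {5, 31}: a division algebra.

[5, 31]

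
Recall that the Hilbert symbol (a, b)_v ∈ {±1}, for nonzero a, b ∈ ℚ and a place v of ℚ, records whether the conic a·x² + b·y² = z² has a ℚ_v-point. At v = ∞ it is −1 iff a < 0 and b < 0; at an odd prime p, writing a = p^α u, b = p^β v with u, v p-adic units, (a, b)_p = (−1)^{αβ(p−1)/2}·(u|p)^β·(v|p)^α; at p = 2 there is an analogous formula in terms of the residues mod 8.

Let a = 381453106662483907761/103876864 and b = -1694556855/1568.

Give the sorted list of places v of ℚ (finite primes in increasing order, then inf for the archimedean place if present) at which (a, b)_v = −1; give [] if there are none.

[17, 29]

Mod squares: a ≡ 41, b ≡ -4648990. Check v ∈ {∞, 2, 3, 5, 7, 13, 17, 23, 29, 41}.
v=23: a=23^2·(≡2), b=23^1·(≡11) mod 23; (2|23)=+1, (11|23)=-1; (−1)^{2·1·11}·(+1)^1·(-1)^2 = +1.
v=2: v_2(a)=-8, v_2(b)=-5; units ≡ 1, 1 (mod 8); ε·ε+αω+βω = 0·0+-8·0+-5·0 ≡ 0  ⇒  (a,b)_2 = +1.
v=3: a=3^16·(≡2), b=3^6·(≡2) mod 3; (2|3)=-1, (2|3)=-1; (−1)^{16·6·1}·(-1)^6·(-1)^16 = +1.
v=29: a=29^2·(≡12), b=29^1·(≡2) mod 29; (12|29)=-1, (2|29)=-1; (−1)^{2·1·14}·(-1)^1·(-1)^2 = -1.
v=41: a=41^3·(≡39), b=41^1·(≡1) mod 41; (39|41)=+1, (1|41)=+1; (−1)^{3·1·20}·(+1)^1·(+1)^3 = +1.
v=7: a=7^-4·(≡6), b=7^-2·(≡4) mod 7; (6|7)=-1, (4|7)=+1; (−1)^{-4·-2·3}·(-1)^-2·(+1)^-4 = +1.
v=5: a=5^0·(≡4), b=5^1·(≡3) mod 5; (4|5)=+1, (3|5)=-1; (−1)^{0·1·2}·(+1)^1·(-1)^0 = +1.
v=17: a=17^2·(≡5), b=17^1·(≡2) mod 17; (5|17)=-1, (2|17)=+1; (−1)^{2·1·8}·(-1)^1·(+1)^2 = -1.
v=∞: 41 > 0 and -4648990 < 0  ⇒  (a,b)_∞ = +1.
v=13: a=13^-2·(≡7), b=13^0·(≡6) mod 13; (7|13)=-1, (6|13)=-1; (−1)^{-2·0·6}·(-1)^0·(-1)^-2 = +1.
(41, -4648990 / ℚ) ramifies at {17, 29}: a division algebra.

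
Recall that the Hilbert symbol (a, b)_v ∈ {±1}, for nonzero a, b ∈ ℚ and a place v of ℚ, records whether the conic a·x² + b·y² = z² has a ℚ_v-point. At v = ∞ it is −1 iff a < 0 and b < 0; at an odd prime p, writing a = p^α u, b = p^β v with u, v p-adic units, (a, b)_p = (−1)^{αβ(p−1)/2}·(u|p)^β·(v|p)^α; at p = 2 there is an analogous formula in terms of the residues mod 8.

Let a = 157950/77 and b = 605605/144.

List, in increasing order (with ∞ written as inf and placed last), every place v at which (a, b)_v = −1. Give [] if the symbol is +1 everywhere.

Mod squares: a ≡ 6006, b ≡ 5005. Check v ∈ {∞, 2, 3, 5, 7, 11, 13}.
v=13: a=13^1·(≡5), b=13^1·(≡6) mod 13; (5|13)=-1, (6|13)=-1; (−1)^{1·1·6}·(-1)^1·(-1)^1 = +1.
v=3: a=3^5·(≡1), b=3^-2·(≡1) mod 3; (1|3)=+1, (1|3)=+1; (−1)^{5·-2·1}·(+1)^-2·(+1)^5 = +1.
v=2: v_2(a)=1, v_2(b)=-4; units ≡ 3, 5 (mod 8); ε·ε+αω+βω = 1·0+1·1+-4·1 ≡ 1  ⇒  (a,b)_2 = -1.
v=11: a=11^-1·(≡8), b=11^3·(≡4) mod 11; (8|11)=-1, (4|11)=+1; (−1)^{-1·3·5}·(-1)^3·(+1)^-1 = +1.
v=7: a=7^-1·(≡4), b=7^1·(≡4) mod 7; (4|7)=+1, (4|7)=+1; (−1)^{-1·1·3}·(+1)^1·(+1)^-1 = -1.
v=5: a=5^2·(≡4), b=5^1·(≡4) mod 5; (4|5)=+1, (4|5)=+1; (−1)^{2·1·2}·(+1)^1·(+1)^2 = +1.
v=∞: 6006 > 0 and 5005 > 0  ⇒  (a,b)_∞ = +1.
(6006, 5005 / ℚ) ramifies at {2, 7}: a division algebra.

[2, 7]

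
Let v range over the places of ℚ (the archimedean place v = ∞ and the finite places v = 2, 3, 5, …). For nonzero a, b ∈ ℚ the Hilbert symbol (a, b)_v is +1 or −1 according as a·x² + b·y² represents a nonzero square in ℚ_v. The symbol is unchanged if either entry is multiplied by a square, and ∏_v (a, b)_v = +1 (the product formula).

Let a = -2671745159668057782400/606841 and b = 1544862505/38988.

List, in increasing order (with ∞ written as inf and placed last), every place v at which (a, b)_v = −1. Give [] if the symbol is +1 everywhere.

Mod squares: a ≡ -589186, b ≡ 30315. Check v ∈ {∞, 2, 3, 5, 7, 13, 17, 19, 23, 31, 41, 43, 47}.
v=7: a=7^4·(≡4), b=7^0·(≡5) mod 7; (4|7)=+1, (5|7)=-1; (−1)^{4·0·3}·(+1)^0·(-1)^4 = +1.
v=43: a=43^3·(≡25), b=43^1·(≡25) mod 43; (25|43)=+1, (25|43)=+1; (−1)^{3·1·21}·(+1)^1·(+1)^3 = -1.
v=2: v_2(a)=7, v_2(b)=-2; units ≡ 7, 3 (mod 8); ε·ε+αω+βω = 1·1+7·1+-2·0 ≡ 0  ⇒  (a,b)_2 = +1.
v=47: a=47^2·(≡36), b=47^1·(≡8) mod 47; (36|47)=+1, (8|47)=+1; (−1)^{2·1·23}·(+1)^1·(+1)^2 = +1.
v=19: a=19^-2·(≡5), b=19^-2·(≡13) mod 19; (5|19)=+1, (13|19)=-1; (−1)^{-2·-2·9}·(+1)^-2·(-1)^-2 = +1.
v=31: a=31^1·(≡25), b=31^0·(≡2) mod 31; (25|31)=+1, (2|31)=+1; (−1)^{1·0·15}·(+1)^0·(+1)^1 = +1.
v=13: a=13^1·(≡12), b=13^0·(≡4) mod 13; (12|13)=+1, (4|13)=+1; (−1)^{1·0·6}·(+1)^0·(+1)^1 = +1.
v=3: a=3^0·(≡2), b=3^-3·(≡1) mod 3; (2|3)=-1, (1|3)=+1; (−1)^{0·-3·1}·(-1)^-3·(+1)^0 = -1.
v=∞: -589186 < 0 and 30315 > 0  ⇒  (a,b)_∞ = +1.
v=17: a=17^3·(≡14), b=17^2·(≡2) mod 17; (14|17)=-1, (2|17)=+1; (−1)^{3·2·8}·(-1)^2·(+1)^3 = +1.
v=5: a=5^2·(≡4), b=5^1·(≡2) mod 5; (4|5)=+1, (2|5)=-1; (−1)^{2·1·2}·(+1)^1·(-1)^2 = +1.
v=41: a=41^-2·(≡5), b=41^0·(≡37) mod 41; (5|41)=+1, (37|41)=+1; (−1)^{-2·0·20}·(+1)^0·(+1)^-2 = +1.
v=23: a=23^0·(≡15), b=23^2·(≡4) mod 23; (15|23)=-1, (4|23)=+1; (−1)^{0·2·11}·(-1)^2·(+1)^0 = +1.
(-589186, 30315 / ℚ) ramifies at {3, 43}: a division algebra.

[3, 43]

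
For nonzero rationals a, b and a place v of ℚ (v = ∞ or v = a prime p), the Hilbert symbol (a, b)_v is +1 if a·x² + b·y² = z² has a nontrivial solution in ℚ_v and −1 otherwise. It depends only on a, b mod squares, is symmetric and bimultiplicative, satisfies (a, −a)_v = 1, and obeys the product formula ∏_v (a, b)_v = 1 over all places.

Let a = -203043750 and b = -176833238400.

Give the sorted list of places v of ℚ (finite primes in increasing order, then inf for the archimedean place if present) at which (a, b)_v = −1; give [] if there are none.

Mod squares: a ≡ -6630, b ≡ -3094. Check v ∈ {∞, 2, 3, 5, 7, 13, 17}.
v=2: v_2(a)=1, v_2(b)=7; units ≡ 5, 5 (mod 8); ε·ε+αω+βω = 0·0+1·1+7·1 ≡ 0  ⇒  (a,b)_2 = +1.
v=5: a=5^5·(≡1), b=5^2·(≡4) mod 5; (1|5)=+1, (4|5)=+1; (−1)^{5·2·2}·(+1)^2·(+1)^5 = +1.
v=13: a=13^1·(≡9), b=13^1·(≡12) mod 13; (9|13)=+1, (12|13)=+1; (−1)^{1·1·6}·(+1)^1·(+1)^1 = +1.
v=17: a=17^1·(≡8), b=17^1·(≡6) mod 17; (8|17)=+1, (6|17)=-1; (−1)^{1·1·8}·(+1)^1·(-1)^1 = -1.
v=3: a=3^1·(≡1), b=3^6·(≡2) mod 3; (1|3)=+1, (2|3)=-1; (−1)^{1·6·1}·(+1)^6·(-1)^1 = -1.
v=7: a=7^2·(≡5), b=7^3·(≡3) mod 7; (5|7)=-1, (3|7)=-1; (−1)^{2·3·3}·(-1)^3·(-1)^2 = -1.
v=∞: -6630 < 0 and -3094 < 0  ⇒  (a,b)_∞ = -1.
|Ram(-6630, -3094)| = 4, even; anisotropic at {3, 7, 17, ∞}.

[3, 7, 17, inf]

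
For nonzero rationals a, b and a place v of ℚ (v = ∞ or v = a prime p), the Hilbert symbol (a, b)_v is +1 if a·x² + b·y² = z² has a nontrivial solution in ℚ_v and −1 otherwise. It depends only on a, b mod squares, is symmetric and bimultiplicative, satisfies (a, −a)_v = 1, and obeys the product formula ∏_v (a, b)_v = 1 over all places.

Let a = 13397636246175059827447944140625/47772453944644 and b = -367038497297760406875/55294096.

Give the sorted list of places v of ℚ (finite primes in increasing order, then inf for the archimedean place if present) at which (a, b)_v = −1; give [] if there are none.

Mod squares: a ≡ 107113, b ≡ -66091. Check v ∈ {∞, 2, 3, 5, 11, 13, 23, 29, 43, 47, 53}.
v=29: a=29^4·(≡4), b=29^3·(≡3) mod 29; (4|29)=+1, (3|29)=-1; (−1)^{4·3·14}·(+1)^3·(-1)^4 = +1.
v=47: a=47^3·(≡31), b=47^2·(≡13) mod 47; (31|47)=-1, (13|47)=-1; (−1)^{3·2·23}·(-1)^2·(-1)^3 = -1.
v=13: a=13^-8·(≡6), b=13^-4·(≡3) mod 13; (6|13)=-1, (3|13)=+1; (−1)^{-8·-4·6}·(-1)^-4·(+1)^-8 = +1.
v=43: a=43^1·(≡11), b=43^1·(≡17) mod 43; (11|43)=+1, (17|43)=+1; (−1)^{1·1·21}·(+1)^1·(+1)^1 = -1.
v=∞: 107113 > 0 and -66091 < 0  ⇒  (a,b)_∞ = +1.
v=53: a=53^1·(≡10), b=53^1·(≡28) mod 53; (10|53)=+1, (28|53)=+1; (−1)^{1·1·26}·(+1)^1·(+1)^1 = +1.
v=2: v_2(a)=-2, v_2(b)=-4; units ≡ 1, 5 (mod 8); ε·ε+αω+βω = 0·0+-2·1+-4·0 ≡ 0  ⇒  (a,b)_2 = +1.
v=23: a=23^2·(≡12), b=23^0·(≡19) mod 23; (12|23)=+1, (19|23)=-1; (−1)^{2·0·11}·(+1)^0·(-1)^2 = +1.
v=11: a=11^-4·(≡6), b=11^-2·(≡8) mod 11; (6|11)=-1, (8|11)=-1; (−1)^{-4·-2·5}·(-1)^-2·(-1)^-4 = +1.
v=3: a=3^18·(≡1), b=3^14·(≡2) mod 3; (1|3)=+1, (2|3)=-1; (−1)^{18·14·1}·(+1)^14·(-1)^18 = +1.
v=5: a=5^8·(≡3), b=5^4·(≡4) mod 5; (3|5)=-1, (4|5)=+1; (−1)^{8·4·2}·(-1)^4·(+1)^8 = +1.
(107113, -66091 / ℚ) ramifies at {43, 47}: a division algebra.

[43, 47]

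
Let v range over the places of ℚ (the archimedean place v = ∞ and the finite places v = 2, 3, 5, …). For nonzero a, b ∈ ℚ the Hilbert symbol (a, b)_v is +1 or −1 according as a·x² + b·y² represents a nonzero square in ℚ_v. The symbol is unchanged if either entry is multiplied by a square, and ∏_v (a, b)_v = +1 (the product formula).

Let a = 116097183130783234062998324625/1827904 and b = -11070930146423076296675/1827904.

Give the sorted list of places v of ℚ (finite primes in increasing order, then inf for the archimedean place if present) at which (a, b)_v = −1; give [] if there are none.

[5, 37]

(a, b) ≡ (8894985, -377363) mod (ℚ^×)²; places V = {2, 3, 5, 7, 11, 13, 23, 29, 31, 37, 47, ∞}.
(a,b)_7: α=2, u≡1; β=3, v≡3 (mod 7); (1|7)=+1, (3|7)=-1; sign (−1)^0·+1^3·-1^2 = +1.
(a,b)_47: α=1, u≡13; β=1, v≡14 (mod 47); (13|47)=-1, (14|47)=+1; sign (−1)^1·-1^1·+1^1 = +1.
(a,b)_31: α=1, u≡26; β=1, v≡14 (mod 31); (26|31)=-1, (14|31)=+1; sign (−1)^1·-1^1·+1^1 = +1.
(a,b)_3: α=1, u≡2; β=0, v≡1 (mod 3); (2|3)=-1, (1|3)=+1; sign (−1)^0·-1^0·+1^1 = +1.
(a,b)_13: α=-4, u≡8; β=-4, v≡9 (mod 13); (8|13)=-1, (9|13)=+1; sign (−1)^0·-1^-4·+1^-4 = +1.
(a,b)_11: α=3, u≡4; β=2, v≡3 (mod 11); (4|11)=+1, (3|11)=+1; sign (−1)^0·+1^2·+1^3 = +1.
(a,b)_23: α=6, u≡7; β=4, v≡11 (mod 23); (7|23)=-1, (11|23)=-1; sign (−1)^0·-1^4·-1^6 = +1.
(a,b)_5: α=3, u≡3; β=2, v≡2 (mod 5); (3|5)=-1, (2|5)=-1; sign (−1)^0·-1^2·-1^3 = -1.
(a,b)_37: α=1, u≡9; β=1, v≡5 (mod 37); (9|37)=+1, (5|37)=-1; sign (−1)^0·+1^1·-1^1 = -1.
(a,b)_∞: sgn(8894985)=+, sgn(-377363)=−, so +1.
(a,b)_2: α=-6, β=-6; u≡1, v≡5 (mod 8); ε(u)ε(v)=0·0, αω(v)=-6·1, βω(u)=-6·0; sum ≡ 0  ⇒  +1.
(a,b)_29: α=6, u≡8; β=4, v≡17 (mod 29); (8|29)=-1, (17|29)=-1; sign (−1)^0·-1^4·-1^6 = +1.
|Ram(8894985, -377363)| = 2, even; anisotropic at {5, 37}.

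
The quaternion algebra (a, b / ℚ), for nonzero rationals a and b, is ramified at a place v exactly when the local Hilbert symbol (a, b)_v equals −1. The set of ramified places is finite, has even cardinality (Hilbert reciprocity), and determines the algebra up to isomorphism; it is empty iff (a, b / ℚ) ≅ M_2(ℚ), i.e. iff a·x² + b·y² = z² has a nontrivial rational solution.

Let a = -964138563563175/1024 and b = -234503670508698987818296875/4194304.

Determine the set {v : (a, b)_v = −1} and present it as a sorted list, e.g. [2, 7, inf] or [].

[3, 11, 17, inf]

Mod squares: a ≡ -3927, b ≡ -91. Check v ∈ {∞, 2, 3, 5, 7, 11, 13, 17}.
v=11: a=11^5·(≡10), b=11^8·(≡7) mod 11; (10|11)=-1, (7|11)=-1; (−1)^{5·8·5}·(-1)^8·(-1)^5 = -1.
v=13: a=13^2·(≡9), b=13^3·(≡6) mod 13; (9|13)=+1, (6|13)=-1; (−1)^{2·3·6}·(+1)^3·(-1)^2 = +1.
v=2: v_2(a)=-10, v_2(b)=-22; units ≡ 1, 5 (mod 8); ε·ε+αω+βω = 0·0+-10·1+-22·0 ≡ 0  ⇒  (a,b)_2 = +1.
v=5: a=5^2·(≡2), b=5^6·(≡1) mod 5; (2|5)=-1, (1|5)=+1; (−1)^{2·6·2}·(-1)^6·(+1)^2 = +1.
v=∞: -3927 < 0 and -91 < 0  ⇒  (a,b)_∞ = -1.
v=17: a=17^1·(≡11), b=17^2·(≡5) mod 17; (11|17)=-1, (5|17)=-1; (−1)^{1·2·8}·(-1)^2·(-1)^1 = -1.
v=7: a=7^3·(≡3), b=7^5·(≡4) mod 7; (3|7)=-1, (4|7)=+1; (−1)^{3·5·3}·(-1)^5·(+1)^3 = +1.
v=3: a=3^5·(≡2), b=3^8·(≡2) mod 3; (2|3)=-1, (2|3)=-1; (−1)^{5·8·1}·(-1)^8·(-1)^5 = -1.
Ram(-3927, -91) = {3, 11, 17, ∞}; no ℚ_3-point on the conic.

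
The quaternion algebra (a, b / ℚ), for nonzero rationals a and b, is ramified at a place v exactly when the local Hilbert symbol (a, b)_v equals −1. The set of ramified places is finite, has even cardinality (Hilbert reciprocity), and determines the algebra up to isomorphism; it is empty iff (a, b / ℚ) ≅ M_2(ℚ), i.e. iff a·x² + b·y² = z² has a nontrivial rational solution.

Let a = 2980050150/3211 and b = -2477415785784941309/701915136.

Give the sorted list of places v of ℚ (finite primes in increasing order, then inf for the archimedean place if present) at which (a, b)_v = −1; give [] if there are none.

[11, 31]

Mod squares: a ≡ 46221186, b ≡ -2046. Check v ∈ {∞, 2, 3, 5, 7, 11, 13, 19, 29, 31, 41}.
v=29: a=29^1·(≡6), b=29^2·(≡23) mod 29; (6|29)=+1, (23|29)=+1; (−1)^{1·2·14}·(+1)^2·(+1)^1 = +1.
v=31: a=31^1·(≡15), b=31^1·(≡29) mod 31; (15|31)=-1, (29|31)=-1; (−1)^{1·1·15}·(-1)^1·(-1)^1 = -1.
v=19: a=19^-1·(≡12), b=19^2·(≡4) mod 19; (12|19)=-1, (4|19)=+1; (−1)^{-1·2·9}·(-1)^2·(+1)^-1 = +1.
v=2: v_2(a)=1, v_2(b)=-13; units ≡ 1, 1 (mod 8); ε·ε+αω+βω = 0·0+1·0+-13·0 ≡ 0  ⇒  (a,b)_2 = +1.
v=5: a=5^2·(≡1), b=5^0·(≡1) mod 5; (1|5)=+1, (1|5)=+1; (−1)^{2·0·2}·(+1)^0·(+1)^2 = +1.
v=7: a=7^2·(≡4), b=7^6·(≡5) mod 7; (4|7)=+1, (5|7)=-1; (−1)^{2·6·3}·(+1)^6·(-1)^2 = +1.
v=41: a=41^1·(≡32), b=41^2·(≡39) mod 41; (32|41)=+1, (39|41)=+1; (−1)^{1·2·20}·(+1)^2·(+1)^1 = +1.
v=13: a=13^-2·(≡2), b=13^-4·(≡5) mod 13; (2|13)=-1, (5|13)=-1; (−1)^{-2·-4·6}·(-1)^-4·(-1)^-2 = +1.
v=∞: 46221186 > 0 and -2046 < 0  ⇒  (a,b)_∞ = +1.
v=11: a=11^1·(≡4), b=11^3·(≡5) mod 11; (4|11)=+1, (5|11)=+1; (−1)^{1·3·5}·(+1)^3·(+1)^1 = -1.
v=3: a=3^1·(≡1), b=3^-1·(≡2) mod 3; (1|3)=+1, (2|3)=-1; (−1)^{1·-1·1}·(+1)^-1·(-1)^1 = +1.
Ram(46221186, -2046) = {11, 31}; no ℚ_11-point on the conic.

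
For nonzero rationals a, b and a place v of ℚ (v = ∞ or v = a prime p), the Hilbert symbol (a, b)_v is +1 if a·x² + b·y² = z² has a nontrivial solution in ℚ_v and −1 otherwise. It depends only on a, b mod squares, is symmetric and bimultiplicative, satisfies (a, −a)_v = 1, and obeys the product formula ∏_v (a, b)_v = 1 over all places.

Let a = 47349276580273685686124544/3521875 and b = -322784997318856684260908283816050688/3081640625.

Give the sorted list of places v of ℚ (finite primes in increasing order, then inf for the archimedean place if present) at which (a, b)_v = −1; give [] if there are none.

[2, 5, 7, 13]

Mod squares: a ≡ 115, b ≡ -437437. Check v ∈ {∞, 2, 3, 5, 7, 11, 13, 19, 23}.
v=23: a=23^-1·(≡14), b=23^-1·(≡13) mod 23; (14|23)=-1, (13|23)=+1; (−1)^{-1·-1·11}·(-1)^-1·(+1)^-1 = +1.
v=3: a=3^24·(≡1), b=3^28·(≡2) mod 3; (1|3)=+1, (2|3)=-1; (−1)^{24·28·1}·(+1)^28·(-1)^24 = +1.
v=11: a=11^6·(≡4), b=11^9·(≡4) mod 11; (4|11)=+1, (4|11)=+1; (−1)^{6·9·5}·(+1)^9·(+1)^6 = +1.
v=∞: 115 > 0 and -437437 < 0  ⇒  (a,b)_∞ = +1.
v=7: a=7^-2·(≡3), b=7^-3·(≡5) mod 7; (3|7)=-1, (5|7)=-1; (−1)^{-2·-3·3}·(-1)^-3·(-1)^-2 = -1.
v=2: v_2(a)=18, v_2(b)=26; units ≡ 3, 3 (mod 8); ε·ε+αω+βω = 1·1+18·1+26·1 ≡ 1  ⇒  (a,b)_2 = -1.
v=5: a=5^-5·(≡2), b=5^-8·(≡3) mod 5; (2|5)=-1, (3|5)=-1; (−1)^{-5·-8·2}·(-1)^-8·(-1)^-5 = -1.
v=19: a=19^2·(≡4), b=19^3·(≡16) mod 19; (4|19)=+1, (16|19)=+1; (−1)^{2·3·9}·(+1)^3·(+1)^2 = +1.
v=13: a=13^0·(≡6), b=13^1·(≡7) mod 13; (6|13)=-1, (7|13)=-1; (−1)^{0·1·6}·(-1)^1·(-1)^0 = -1.
(115, -437437 / ℚ) ramifies at {2, 5, 7, 13}: a division algebra.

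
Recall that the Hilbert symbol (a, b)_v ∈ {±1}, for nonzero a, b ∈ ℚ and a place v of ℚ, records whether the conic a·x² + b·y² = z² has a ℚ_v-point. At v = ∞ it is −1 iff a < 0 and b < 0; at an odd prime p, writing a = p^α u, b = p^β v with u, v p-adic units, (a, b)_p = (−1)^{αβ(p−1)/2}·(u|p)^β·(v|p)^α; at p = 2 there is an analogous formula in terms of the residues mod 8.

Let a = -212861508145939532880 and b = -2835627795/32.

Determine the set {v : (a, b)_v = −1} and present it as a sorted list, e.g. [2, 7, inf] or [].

[2, 5, 17, inf]

(a, b) ≡ (-5005, -24310) mod (ℚ^×)²; places V = {2, 3, 5, 7, 11, 13, 17, 23, ∞}.
(a,b)_11: α=1, u≡2; β=1, v≡5 (mod 11); (2|11)=-1, (5|11)=+1; sign (−1)^1·-1^1·+1^1 = +1.
(a,b)_∞: sgn(-5005)=−, sgn(-24310)=−, so -1.
(a,b)_17: α=2, u≡6; β=1, v≡16 (mod 17); (6|17)=-1, (16|17)=+1; sign (−1)^0·-1^1·+1^2 = -1.
(a,b)_13: α=3, u≡5; β=1, v≡5 (mod 13); (5|13)=-1, (5|13)=-1; sign (−1)^0·-1^1·-1^3 = +1.
(a,b)_2: α=4, β=-5; u≡3, v≡5 (mod 8); ε(u)ε(v)=1·0, αω(v)=4·1, βω(u)=-5·1; sum ≡ 1  ⇒  -1.
(a,b)_5: α=1, u≡4; β=1, v≡3 (mod 5); (4|5)=+1, (3|5)=-1; sign (−1)^0·+1^1·-1^1 = -1.
(a,b)_7: α=5, u≡3; β=2, v≡1 (mod 7); (3|7)=-1, (1|7)=+1; sign (−1)^0·-1^2·+1^5 = +1.
(a,b)_3: α=4, u≡2; β=2, v≡2 (mod 3); (2|3)=-1, (2|3)=-1; sign (−1)^0·-1^2·-1^4 = +1.
(a,b)_23: α=4, u≡2; β=2, v≡13 (mod 23); (2|23)=+1, (13|23)=+1; sign (−1)^0·+1^2·+1^4 = +1.
Ram(-5005, -24310) = {2, 5, 17, ∞}; no ℚ_2-point on the conic.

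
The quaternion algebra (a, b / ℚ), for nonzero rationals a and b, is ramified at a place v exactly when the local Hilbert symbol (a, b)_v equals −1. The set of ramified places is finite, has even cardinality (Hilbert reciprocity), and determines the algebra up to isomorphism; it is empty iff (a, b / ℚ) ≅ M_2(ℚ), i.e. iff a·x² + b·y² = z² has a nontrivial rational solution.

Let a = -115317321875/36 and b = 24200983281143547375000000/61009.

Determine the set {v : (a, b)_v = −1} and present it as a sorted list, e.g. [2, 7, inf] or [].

Mod squares: a ≡ -638435, b ≡ 59374455. Check v ∈ {∞, 2, 3, 5, 7, 13, 17, 19, 29, 31, 37}.
v=37: a=37^1·(≡31), b=37^3·(≡26) mod 37; (31|37)=-1, (26|37)=+1; (−1)^{1·3·18}·(-1)^3·(+1)^1 = -1.
v=2: v_2(a)=-2, v_2(b)=6; units ≡ 5, 7 (mod 8); ε·ε+αω+βω = 0·1+-2·0+6·1 ≡ 0  ⇒  (a,b)_2 = +1.
v=17: a=17^3·(≡4), b=17^3·(≡9) mod 17; (4|17)=+1, (9|17)=+1; (−1)^{3·3·8}·(+1)^3·(+1)^3 = +1.
v=7: a=7^1·(≡6), b=7^3·(≡4) mod 7; (6|7)=-1, (4|7)=+1; (−1)^{1·3·3}·(-1)^3·(+1)^1 = +1.
v=5: a=5^5·(≡2), b=5^9·(≡4) mod 5; (2|5)=-1, (4|5)=+1; (−1)^{5·9·2}·(-1)^9·(+1)^5 = -1.
v=29: a=29^1·(≡5), b=29^3·(≡7) mod 29; (5|29)=+1, (7|29)=+1; (−1)^{1·3·14}·(+1)^3·(+1)^1 = +1.
v=3: a=3^-2·(≡1), b=3^1·(≡2) mod 3; (1|3)=+1, (2|3)=-1; (−1)^{-2·1·1}·(+1)^1·(-1)^-2 = +1.
v=13: a=13^0·(≡5), b=13^-2·(≡12) mod 13; (5|13)=-1, (12|13)=+1; (−1)^{0·-2·6}·(-1)^-2·(+1)^0 = +1.
v=∞: -638435 < 0 and 59374455 > 0  ⇒  (a,b)_∞ = +1.
v=19: a=19^0·(≡12), b=19^-2·(≡7) mod 19; (12|19)=-1, (7|19)=+1; (−1)^{0·-2·9}·(-1)^-2·(+1)^0 = +1.
v=31: a=31^0·(≡7), b=31^1·(≡14) mod 31; (7|31)=+1, (14|31)=+1; (−1)^{0·1·15}·(+1)^1·(+1)^0 = +1.
|Ram(-638435, 59374455)| = 2, even; anisotropic at {5, 37}.

[5, 37]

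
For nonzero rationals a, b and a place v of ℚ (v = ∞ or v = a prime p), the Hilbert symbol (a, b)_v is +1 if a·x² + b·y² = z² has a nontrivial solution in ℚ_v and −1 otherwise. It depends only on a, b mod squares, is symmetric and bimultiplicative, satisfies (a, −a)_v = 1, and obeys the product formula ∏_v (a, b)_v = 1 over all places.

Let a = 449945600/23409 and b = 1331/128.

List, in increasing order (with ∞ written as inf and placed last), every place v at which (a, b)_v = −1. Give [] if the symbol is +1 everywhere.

[]

Mod squares: a ≡ 26, b ≡ 22. Check v ∈ {∞, 2, 3, 5, 11, 13, 17}.
v=17: a=17^-2·(≡16), b=17^0·(≡10) mod 17; (16|17)=+1, (10|17)=-1; (−1)^{-2·0·8}·(+1)^0·(-1)^-2 = +1.
v=5: a=5^2·(≡1), b=5^0·(≡2) mod 5; (1|5)=+1, (2|5)=-1; (−1)^{2·0·2}·(+1)^0·(-1)^2 = +1.
v=∞: 26 > 0 and 22 > 0  ⇒  (a,b)_∞ = +1.
v=11: a=11^0·(≡5), b=11^3·(≡8) mod 11; (5|11)=+1, (8|11)=-1; (−1)^{0·3·5}·(+1)^3·(-1)^0 = +1.
v=13: a=13^3·(≡7), b=13^0·(≡4) mod 13; (7|13)=-1, (4|13)=+1; (−1)^{3·0·6}·(-1)^0·(+1)^3 = +1.
v=3: a=3^-4·(≡2), b=3^0·(≡1) mod 3; (2|3)=-1, (1|3)=+1; (−1)^{-4·0·1}·(-1)^0·(+1)^-4 = +1.
v=2: v_2(a)=13, v_2(b)=-7; units ≡ 5, 3 (mod 8); ε·ε+αω+βω = 0·1+13·1+-7·1 ≡ 0  ⇒  (a,b)_2 = +1.
Every local symbol is +1, so the conic 26·x² + 22·y² = z² has ℚ_v-points for all v and hence a ℚ-point; (a, b / ℚ) ≅ M_2(ℚ).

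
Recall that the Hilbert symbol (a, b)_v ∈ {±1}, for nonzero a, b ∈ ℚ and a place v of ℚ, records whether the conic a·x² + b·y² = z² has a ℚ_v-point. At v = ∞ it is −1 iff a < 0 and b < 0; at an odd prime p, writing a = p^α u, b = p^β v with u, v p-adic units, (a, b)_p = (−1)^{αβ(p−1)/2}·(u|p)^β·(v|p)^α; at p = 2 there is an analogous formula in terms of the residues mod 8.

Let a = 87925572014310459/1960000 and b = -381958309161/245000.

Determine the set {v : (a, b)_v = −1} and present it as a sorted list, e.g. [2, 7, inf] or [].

(a, b) ≡ (11, -269698) mod (ℚ^×)²; places V = {2, 3, 5, 7, 11, 13, 17, 23, 41, ∞}.
(a,b)_11: α=3, u≡3; β=3, v≡9 (mod 11); (3|11)=+1, (9|11)=+1; sign (−1)^1·+1^3·+1^3 = -1.
(a,b)_∞: sgn(11)=+, sgn(-269698)=−, so +1.
(a,b)_7: α=-2, u≡1; β=-2, v≡6 (mod 7); (1|7)=+1, (6|7)=-1; sign (−1)^0·+1^-2·-1^-2 = +1.
(a,b)_13: α=4, u≡8; β=1, v≡5 (mod 13); (8|13)=-1, (5|13)=-1; sign (−1)^0·-1^1·-1^4 = -1.
(a,b)_23: α=2, u≡22; β=1, v≡8 (mod 23); (22|23)=-1, (8|23)=+1; sign (−1)^0·-1^1·+1^2 = -1.
(a,b)_17: α=2, u≡12; β=2, v≡7 (mod 17); (12|17)=-1, (7|17)=-1; sign (−1)^0·-1^2·-1^2 = +1.
(a,b)_41: α=2, u≡34; β=1, v≡33 (mod 41); (34|41)=-1, (33|41)=+1; sign (−1)^0·-1^1·+1^2 = -1.
(a,b)_2: α=-6, β=-3; u≡3, v≡7 (mod 8); ε(u)ε(v)=1·1, αω(v)=-6·0, βω(u)=-3·1; sum ≡ 0  ⇒  +1.
(a,b)_3: α=2, u≡2; β=4, v≡2 (mod 3); (2|3)=-1, (2|3)=-1; sign (−1)^0·-1^4·-1^2 = +1.
(a,b)_5: α=-4, u≡4; β=-4, v≡2 (mod 5); (4|5)=+1, (2|5)=-1; sign (−1)^0·+1^-4·-1^-4 = +1.
(11, -269698 / ℚ) ramifies at {11, 13, 23, 41}: a division algebra.

[11, 13, 23, 41]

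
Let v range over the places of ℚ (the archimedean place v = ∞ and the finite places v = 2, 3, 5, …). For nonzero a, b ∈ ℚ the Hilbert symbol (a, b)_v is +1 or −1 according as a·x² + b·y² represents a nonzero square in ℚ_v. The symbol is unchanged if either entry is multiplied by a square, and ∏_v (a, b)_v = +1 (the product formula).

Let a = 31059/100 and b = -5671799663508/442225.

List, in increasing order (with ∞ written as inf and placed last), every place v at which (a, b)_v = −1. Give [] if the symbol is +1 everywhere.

[2, 11, 17, 29]

Mod squares: a ≡ 3451, b ≡ -747813. Check v ∈ {∞, 2, 3, 5, 7, 11, 17, 19, 29, 31, 43}.
v=∞: 3451 > 0 and -747813 < 0  ⇒  (a,b)_∞ = +1.
v=17: a=17^1·(≡13), b=17^3·(≡10) mod 17; (13|17)=+1, (10|17)=-1; (−1)^{1·3·8}·(+1)^3·(-1)^1 = -1.
v=3: a=3^2·(≡1), b=3^9·(≡2) mod 3; (1|3)=+1, (2|3)=-1; (−1)^{2·9·1}·(+1)^9·(-1)^2 = +1.
v=29: a=29^1·(≡11), b=29^0·(≡17) mod 29; (11|29)=-1, (17|29)=-1; (−1)^{1·0·14}·(-1)^0·(-1)^1 = -1.
v=19: a=19^0·(≡14), b=19^-2·(≡3) mod 19; (14|19)=-1, (3|19)=-1; (−1)^{0·-2·9}·(-1)^-2·(-1)^0 = +1.
v=43: a=43^0·(≡4), b=43^1·(≡14) mod 43; (4|43)=+1, (14|43)=+1; (−1)^{0·1·21}·(+1)^1·(+1)^0 = +1.
v=7: a=7^1·(≡3), b=7^-2·(≡4) mod 7; (3|7)=-1, (4|7)=+1; (−1)^{1·-2·3}·(-1)^-2·(+1)^1 = +1.
v=5: a=5^-2·(≡1), b=5^-2·(≡3) mod 5; (1|5)=+1, (3|5)=-1; (−1)^{-2·-2·2}·(+1)^-2·(-1)^-2 = +1.
v=2: v_2(a)=-2, v_2(b)=2; units ≡ 3, 3 (mod 8); ε·ε+αω+βω = 1·1+-2·1+2·1 ≡ 1  ⇒  (a,b)_2 = -1.
v=11: a=11^0·(≡6), b=11^1·(≡6) mod 11; (6|11)=-1, (6|11)=-1; (−1)^{0·1·5}·(-1)^1·(-1)^0 = -1.
v=31: a=31^0·(≡4), b=31^1·(≡3) mod 31; (4|31)=+1, (3|31)=-1; (−1)^{0·1·15}·(+1)^1·(-1)^0 = +1.
|Ram(3451, -747813)| = 4, even; anisotropic at {2, 11, 17, 29}.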